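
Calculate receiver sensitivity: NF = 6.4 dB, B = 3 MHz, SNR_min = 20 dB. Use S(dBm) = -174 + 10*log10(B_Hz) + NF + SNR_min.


10*log10(3000000.0) = 64.77
S = -174 + 64.77 + 6.4 + 20 = -82.8 dBm

-82.8 dBm


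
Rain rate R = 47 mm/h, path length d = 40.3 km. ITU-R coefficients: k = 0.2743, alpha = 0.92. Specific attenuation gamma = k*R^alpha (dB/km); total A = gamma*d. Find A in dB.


gamma = 0.2743 * 47^0.92 = 9.47449 dB/km
A = 9.47449 * 40.3 = 381.82 dB

381.82 dB


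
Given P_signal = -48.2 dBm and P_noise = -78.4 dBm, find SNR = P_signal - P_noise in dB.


SNR = -48.2 - (-78.4) = 30.2 dB

30.2 dB


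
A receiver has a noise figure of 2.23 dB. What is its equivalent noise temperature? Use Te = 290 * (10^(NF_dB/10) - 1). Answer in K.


NF_lin = 10^(2.23/10) = 1.671091
Te = 290 * (1.671091 - 1) = 194.6 K

194.6 K


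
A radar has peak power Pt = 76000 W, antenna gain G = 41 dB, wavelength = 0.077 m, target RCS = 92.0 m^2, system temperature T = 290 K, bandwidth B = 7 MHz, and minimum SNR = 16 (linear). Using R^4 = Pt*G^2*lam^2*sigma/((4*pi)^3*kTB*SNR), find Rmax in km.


G_lin = 10^(41/10) = 12589.254118
R^4 = 76000 * 12589.254118^2 * 0.077^2 * 92.0 / ((4*pi)^3 * 1.38e-23 * 290 * 7000000.0 * 16)
R^4 = 7.38683e21 m^4
R_max = (7.38683e21)^(1/4) = 293166.6 m = 293.2 km

293.2 km


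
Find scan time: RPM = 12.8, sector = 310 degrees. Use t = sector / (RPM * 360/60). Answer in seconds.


t = 310 / (12.8 * 360) * 60 = 4.04 s

4.04 s


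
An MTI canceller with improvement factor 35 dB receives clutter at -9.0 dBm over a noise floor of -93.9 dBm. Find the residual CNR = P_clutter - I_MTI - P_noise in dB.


CNR = -9.0 - 35 - (-93.9) = 49.9 dB

49.9 dB


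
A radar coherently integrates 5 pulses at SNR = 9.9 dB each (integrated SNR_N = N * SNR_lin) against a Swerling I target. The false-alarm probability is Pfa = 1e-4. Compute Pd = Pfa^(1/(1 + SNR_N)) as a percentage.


SNR_lin = 10^(9.9/10) = 9.77237
SNR_N = 5 * 9.77237 = 48.86185
1/(1 + SNR_N) = 1/49.86185 = 0.0200554
Pd = (1e-4)^0.0200554 = 0.83134
Pd = 83.1%

83.1%


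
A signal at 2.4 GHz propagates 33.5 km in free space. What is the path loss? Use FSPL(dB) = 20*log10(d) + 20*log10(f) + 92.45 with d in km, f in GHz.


20*log10(33.5) = 30.5
20*log10(2.4) = 7.6
FSPL = 130.6 dB

130.6 dB


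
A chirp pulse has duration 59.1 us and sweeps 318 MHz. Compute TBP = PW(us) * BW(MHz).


TBP = 59.1 * 318 = 18793.8

18793.8


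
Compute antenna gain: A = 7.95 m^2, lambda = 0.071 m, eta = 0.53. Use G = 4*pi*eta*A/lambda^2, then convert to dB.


G_linear = 4*pi*0.53*7.95/0.071^2 = 10503.55
G_dB = 10*log10(10503.55) = 40.2 dB

40.2 dB


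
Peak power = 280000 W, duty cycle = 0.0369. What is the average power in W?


P_avg = 280000 * 0.0369 = 10332.0 W

10332.0 W


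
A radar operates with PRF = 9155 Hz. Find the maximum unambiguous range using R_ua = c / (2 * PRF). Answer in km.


R_ua = 3e8 / (2 * 9155) = 16384.5 m = 16.4 km

16.4 km


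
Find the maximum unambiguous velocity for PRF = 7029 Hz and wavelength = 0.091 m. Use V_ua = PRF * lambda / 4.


V_ua = 7029 * 0.091 / 4 = 159.9 m/s

159.9 m/s


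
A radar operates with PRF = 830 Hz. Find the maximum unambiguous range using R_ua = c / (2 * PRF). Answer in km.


R_ua = 3e8 / (2 * 830) = 180722.9 m = 180.7 km

180.7 km


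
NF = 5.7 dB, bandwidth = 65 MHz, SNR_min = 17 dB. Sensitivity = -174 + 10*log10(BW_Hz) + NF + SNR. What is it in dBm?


10*log10(65000000.0) = 78.13
S = -174 + 78.13 + 5.7 + 17 = -73.2 dBm

-73.2 dBm


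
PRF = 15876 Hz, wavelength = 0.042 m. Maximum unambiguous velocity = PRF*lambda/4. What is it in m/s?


V_ua = 15876 * 0.042 / 4 = 166.7 m/s

166.7 m/s


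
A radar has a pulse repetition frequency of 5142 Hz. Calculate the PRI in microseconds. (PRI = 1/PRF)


PRI = 1/5142 = 0.0001944769 s = 194.5 us

194.5 us


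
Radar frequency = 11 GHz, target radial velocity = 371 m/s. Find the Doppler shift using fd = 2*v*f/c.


fd = 2 * 371 * 11000000000.0 / 3e8 = 27206.7 Hz

27206.7 Hz


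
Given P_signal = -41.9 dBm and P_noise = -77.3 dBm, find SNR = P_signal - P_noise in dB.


SNR = -41.9 - (-77.3) = 35.4 dB

35.4 dB


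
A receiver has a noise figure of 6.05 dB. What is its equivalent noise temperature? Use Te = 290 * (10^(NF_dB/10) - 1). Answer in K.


NF_lin = 10^(6.05/10) = 4.02717
Te = 290 * (4.02717 - 1) = 877.9 K

877.9 K


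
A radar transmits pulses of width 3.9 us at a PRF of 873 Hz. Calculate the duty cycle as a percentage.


DC = 3.9e-6 * 873 * 100 = 0.34%

0.34%


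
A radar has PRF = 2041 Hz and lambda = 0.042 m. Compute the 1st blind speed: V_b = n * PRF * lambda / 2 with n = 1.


V_blind = 1 * 2041 * 0.042 / 2 = 42.9 m/s

42.9 m/s


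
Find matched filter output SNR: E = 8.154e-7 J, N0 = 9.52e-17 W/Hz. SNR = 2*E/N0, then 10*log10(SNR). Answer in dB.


SNR_lin = 2 * 8.154e-7 / 9.52e-17 = 1.713e10
SNR_dB = 10*log10(1.713e10) = 102.3 dB

102.3 dB


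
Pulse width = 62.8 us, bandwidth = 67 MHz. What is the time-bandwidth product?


TBP = 62.8 * 67 = 4207.6

4207.6


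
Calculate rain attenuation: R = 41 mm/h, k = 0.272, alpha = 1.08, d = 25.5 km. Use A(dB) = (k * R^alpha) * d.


gamma = 0.272 * 41^1.08 = 15.009819 dB/km
A = 15.009819 * 25.5 = 382.75 dB

382.75 dB


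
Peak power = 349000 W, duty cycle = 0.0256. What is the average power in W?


P_avg = 349000 * 0.0256 = 8934.4 W

8934.4 W


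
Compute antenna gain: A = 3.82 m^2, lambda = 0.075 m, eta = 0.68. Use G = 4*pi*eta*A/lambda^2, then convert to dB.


G_linear = 4*pi*0.68*3.82/0.075^2 = 5803.09
G_dB = 10*log10(5803.09) = 37.6 dB

37.6 dB


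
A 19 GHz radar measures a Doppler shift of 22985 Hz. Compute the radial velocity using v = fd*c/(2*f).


v = 22985 * 3e8 / (2 * 19000000000.0) = 181.5 m/s

181.5 m/s


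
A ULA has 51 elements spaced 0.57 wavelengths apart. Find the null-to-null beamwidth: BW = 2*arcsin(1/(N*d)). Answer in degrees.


1/(N*d) = 1/(51*0.57) = 0.0344
BW = 2*arcsin(0.0344) = 3.9 degrees

3.9 degrees


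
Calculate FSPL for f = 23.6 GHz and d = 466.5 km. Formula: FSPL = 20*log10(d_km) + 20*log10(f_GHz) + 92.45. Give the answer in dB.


20*log10(466.5) = 53.38
20*log10(23.6) = 27.46
FSPL = 173.3 dB

173.3 dB


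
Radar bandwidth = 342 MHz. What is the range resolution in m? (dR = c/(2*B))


dR = 3e8 / (2 * 342000000.0) = 0.44 m

0.44 m


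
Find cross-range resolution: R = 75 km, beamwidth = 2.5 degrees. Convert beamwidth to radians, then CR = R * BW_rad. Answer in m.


BW_rad = 0.043633231
CR = 75000 * 0.043633231 = 3272.5 m

3272.5 m


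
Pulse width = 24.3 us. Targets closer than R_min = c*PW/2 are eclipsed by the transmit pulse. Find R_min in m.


R_min = 3e8 * 24.3e-6 / 2 = 3645.0 m

3645.0 m


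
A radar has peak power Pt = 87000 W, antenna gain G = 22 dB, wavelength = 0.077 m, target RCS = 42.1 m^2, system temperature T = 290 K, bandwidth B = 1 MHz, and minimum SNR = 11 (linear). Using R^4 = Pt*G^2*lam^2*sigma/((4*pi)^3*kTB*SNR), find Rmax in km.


G_lin = 10^(22/10) = 158.489319
R^4 = 87000 * 158.489319^2 * 0.077^2 * 42.1 / ((4*pi)^3 * 1.38e-23 * 290 * 1000000.0 * 11)
R^4 = 6.2443e18 m^4
R_max = (6.2443e18)^(1/4) = 49988.6 m = 50.0 km

50.0 km


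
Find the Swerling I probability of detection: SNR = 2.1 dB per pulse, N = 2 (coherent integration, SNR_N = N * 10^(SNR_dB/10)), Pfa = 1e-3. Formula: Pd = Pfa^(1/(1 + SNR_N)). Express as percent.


SNR_lin = 10^(2.1/10) = 1.62181
SNR_N = 2 * 1.62181 = 3.24362
1/(1 + SNR_N) = 1/4.24362 = 0.2356479
Pd = (1e-3)^0.2356479 = 0.19636
Pd = 19.6%

19.6%


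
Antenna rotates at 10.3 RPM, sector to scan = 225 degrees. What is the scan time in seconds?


t = 225 / (10.3 * 360) * 60 = 3.64 s

3.64 s


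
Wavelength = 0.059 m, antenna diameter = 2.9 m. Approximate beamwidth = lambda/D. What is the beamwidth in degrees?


BW_rad = 0.059 / 2.9 = 0.020345
BW_deg = 1.17 degrees

1.17 degrees


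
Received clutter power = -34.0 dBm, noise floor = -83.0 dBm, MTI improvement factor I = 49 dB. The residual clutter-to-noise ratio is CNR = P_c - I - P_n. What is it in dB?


CNR = -34.0 - 49 - (-83.0) = 0.0 dB

0.0 dB


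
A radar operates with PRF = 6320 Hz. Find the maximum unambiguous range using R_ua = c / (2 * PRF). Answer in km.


R_ua = 3e8 / (2 * 6320) = 23734.2 m = 23.7 km

23.7 km


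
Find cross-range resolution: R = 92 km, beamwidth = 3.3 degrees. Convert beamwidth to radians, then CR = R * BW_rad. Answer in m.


BW_rad = 0.057595865
CR = 92000 * 0.057595865 = 5298.8 m

5298.8 m


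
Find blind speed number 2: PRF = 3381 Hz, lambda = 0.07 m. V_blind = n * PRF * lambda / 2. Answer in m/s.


V_blind = 2 * 3381 * 0.07 / 2 = 236.7 m/s

236.7 m/s


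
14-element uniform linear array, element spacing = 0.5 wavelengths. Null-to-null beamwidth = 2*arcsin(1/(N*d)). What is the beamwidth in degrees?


1/(N*d) = 1/(14*0.5) = 0.142857
BW = 2*arcsin(0.142857) = 16.4 degrees

16.4 degrees


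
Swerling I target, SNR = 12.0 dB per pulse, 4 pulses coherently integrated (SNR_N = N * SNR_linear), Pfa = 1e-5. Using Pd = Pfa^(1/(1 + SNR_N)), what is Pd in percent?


SNR_lin = 10^(12.0/10) = 15.84893
SNR_N = 4 * 15.84893 = 63.39572
1/(1 + SNR_N) = 1/64.39572 = 0.015529
Pd = (1e-5)^0.015529 = 0.83629
Pd = 83.6%

83.6%


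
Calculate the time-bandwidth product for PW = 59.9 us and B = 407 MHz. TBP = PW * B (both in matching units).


TBP = 59.9 * 407 = 24379.3

24379.3


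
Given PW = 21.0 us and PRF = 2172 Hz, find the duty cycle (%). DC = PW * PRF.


DC = 21.0e-6 * 2172 * 100 = 4.56%

4.56%


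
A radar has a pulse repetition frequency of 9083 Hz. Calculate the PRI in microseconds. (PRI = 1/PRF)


PRI = 1/9083 = 0.0001100958 s = 110.1 us

110.1 us


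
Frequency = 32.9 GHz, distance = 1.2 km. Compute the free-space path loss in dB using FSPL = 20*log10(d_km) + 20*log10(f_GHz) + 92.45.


20*log10(1.2) = 1.58
20*log10(32.9) = 30.34
FSPL = 124.4 dB

124.4 dB


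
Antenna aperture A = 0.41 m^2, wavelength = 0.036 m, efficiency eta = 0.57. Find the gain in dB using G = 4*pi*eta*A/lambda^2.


G_linear = 4*pi*0.57*0.41/0.036^2 = 2266.02
G_dB = 10*log10(2266.02) = 33.6 dB

33.6 dB


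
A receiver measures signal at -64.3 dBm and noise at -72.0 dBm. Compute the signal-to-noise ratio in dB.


SNR = -64.3 - (-72.0) = 7.7 dB

7.7 dB


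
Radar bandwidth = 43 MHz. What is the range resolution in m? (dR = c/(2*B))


dR = 3e8 / (2 * 43000000.0) = 3.49 m

3.49 m


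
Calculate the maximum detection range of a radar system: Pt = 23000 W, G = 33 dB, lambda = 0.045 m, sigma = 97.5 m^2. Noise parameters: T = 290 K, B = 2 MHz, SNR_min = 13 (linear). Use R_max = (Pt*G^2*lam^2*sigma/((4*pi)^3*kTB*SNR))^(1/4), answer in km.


G_lin = 10^(33/10) = 1995.262315
R^4 = 23000 * 1995.262315^2 * 0.045^2 * 97.5 / ((4*pi)^3 * 1.38e-23 * 290 * 2000000.0 * 13)
R^4 = 8.75543e19 m^4
R_max = (8.75543e19)^(1/4) = 96731.8 m = 96.7 km

96.7 km


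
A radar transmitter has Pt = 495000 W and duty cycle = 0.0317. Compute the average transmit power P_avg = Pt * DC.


P_avg = 495000 * 0.0317 = 15691.5 W

15691.5 W


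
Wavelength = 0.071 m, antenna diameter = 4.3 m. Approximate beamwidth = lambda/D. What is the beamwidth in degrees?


BW_rad = 0.071 / 4.3 = 0.016512
BW_deg = 0.95 degrees

0.95 degrees


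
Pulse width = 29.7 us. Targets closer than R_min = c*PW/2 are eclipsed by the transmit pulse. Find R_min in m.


R_min = 3e8 * 29.7e-6 / 2 = 4455.0 m

4455.0 m


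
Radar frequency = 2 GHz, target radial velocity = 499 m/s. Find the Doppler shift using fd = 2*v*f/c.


fd = 2 * 499 * 2000000000.0 / 3e8 = 6653.3 Hz

6653.3 Hz


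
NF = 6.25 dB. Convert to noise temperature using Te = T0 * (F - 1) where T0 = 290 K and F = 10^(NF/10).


NF_lin = 10^(6.25/10) = 4.216965
Te = 290 * (4.216965 - 1) = 932.9 K

932.9 K


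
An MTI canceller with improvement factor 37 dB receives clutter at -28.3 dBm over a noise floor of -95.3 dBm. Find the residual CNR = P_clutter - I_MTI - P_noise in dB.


CNR = -28.3 - 37 - (-95.3) = 30.0 dB

30.0 dB


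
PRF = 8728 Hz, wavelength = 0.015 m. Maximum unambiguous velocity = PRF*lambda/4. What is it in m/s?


V_ua = 8728 * 0.015 / 4 = 32.7 m/s

32.7 m/s


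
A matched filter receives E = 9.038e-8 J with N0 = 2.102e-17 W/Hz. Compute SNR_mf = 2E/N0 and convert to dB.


SNR_lin = 2 * 9.038e-8 / 2.102e-17 = 8.599e9
SNR_dB = 10*log10(8.599e9) = 99.3 dB

99.3 dB


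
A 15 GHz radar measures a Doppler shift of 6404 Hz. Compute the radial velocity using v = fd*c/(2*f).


v = 6404 * 3e8 / (2 * 15000000000.0) = 64.0 m/s

64.0 m/s


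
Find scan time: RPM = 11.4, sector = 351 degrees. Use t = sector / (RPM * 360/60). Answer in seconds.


t = 351 / (11.4 * 360) * 60 = 5.13 s

5.13 s


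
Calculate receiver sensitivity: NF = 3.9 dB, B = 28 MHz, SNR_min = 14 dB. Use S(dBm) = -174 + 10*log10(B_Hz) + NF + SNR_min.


10*log10(28000000.0) = 74.47
S = -174 + 74.47 + 3.9 + 14 = -81.6 dBm

-81.6 dBm


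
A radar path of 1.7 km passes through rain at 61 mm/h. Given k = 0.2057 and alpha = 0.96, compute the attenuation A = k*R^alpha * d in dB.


gamma = 0.2057 * 61^0.96 = 10.645129 dB/km
A = 10.645129 * 1.7 = 18.1 dB

18.1 dB


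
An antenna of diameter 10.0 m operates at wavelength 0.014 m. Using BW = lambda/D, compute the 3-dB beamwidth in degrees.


BW_rad = 0.014 / 10.0 = 0.0014
BW_deg = 0.08 degrees

0.08 degrees


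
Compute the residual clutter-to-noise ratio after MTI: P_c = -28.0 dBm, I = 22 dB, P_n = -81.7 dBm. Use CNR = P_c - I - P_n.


CNR = -28.0 - 22 - (-81.7) = 31.7 dB

31.7 dB


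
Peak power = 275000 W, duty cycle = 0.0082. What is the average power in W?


P_avg = 275000 * 0.0082 = 2255.0 W

2255.0 W


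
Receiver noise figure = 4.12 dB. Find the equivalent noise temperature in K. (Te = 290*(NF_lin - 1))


NF_lin = 10^(4.12/10) = 2.58226
Te = 290 * (2.58226 - 1) = 458.9 K

458.9 K


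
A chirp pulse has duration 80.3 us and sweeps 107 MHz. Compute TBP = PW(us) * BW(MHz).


TBP = 80.3 * 107 = 8592.1

8592.1


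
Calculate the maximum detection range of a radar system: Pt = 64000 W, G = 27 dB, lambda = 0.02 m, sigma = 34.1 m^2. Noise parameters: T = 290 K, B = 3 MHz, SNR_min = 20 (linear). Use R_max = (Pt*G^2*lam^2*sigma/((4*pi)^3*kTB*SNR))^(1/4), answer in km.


G_lin = 10^(27/10) = 501.187234
R^4 = 64000 * 501.187234^2 * 0.02^2 * 34.1 / ((4*pi)^3 * 1.38e-23 * 290 * 3000000.0 * 20)
R^4 = 4.60189e17 m^4
R_max = (4.60189e17)^(1/4) = 26045.6 m = 26.0 km

26.0 km


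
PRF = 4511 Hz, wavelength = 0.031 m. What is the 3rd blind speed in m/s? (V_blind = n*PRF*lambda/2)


V_blind = 3 * 4511 * 0.031 / 2 = 209.8 m/s

209.8 m/s


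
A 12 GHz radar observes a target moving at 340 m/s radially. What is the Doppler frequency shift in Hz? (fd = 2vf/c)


fd = 2 * 340 * 12000000000.0 / 3e8 = 27200.0 Hz

27200.0 Hz


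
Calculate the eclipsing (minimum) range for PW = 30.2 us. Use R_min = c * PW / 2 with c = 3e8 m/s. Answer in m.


R_min = 3e8 * 30.2e-6 / 2 = 4530.0 m

4530.0 m


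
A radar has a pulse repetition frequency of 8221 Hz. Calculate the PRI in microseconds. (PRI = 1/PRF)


PRI = 1/8221 = 0.0001216397 s = 121.6 us

121.6 us


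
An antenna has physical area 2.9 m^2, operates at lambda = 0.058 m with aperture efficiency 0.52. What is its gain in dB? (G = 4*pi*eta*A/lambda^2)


G_linear = 4*pi*0.52*2.9/0.058^2 = 5633.2
G_dB = 10*log10(5633.2) = 37.5 dB

37.5 dB


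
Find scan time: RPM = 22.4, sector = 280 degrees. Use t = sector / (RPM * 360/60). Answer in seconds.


t = 280 / (22.4 * 360) * 60 = 2.08 s

2.08 s


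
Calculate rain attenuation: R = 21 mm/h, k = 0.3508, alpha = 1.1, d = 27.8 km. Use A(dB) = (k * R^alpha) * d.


gamma = 0.3508 * 21^1.1 = 9.988512 dB/km
A = 9.988512 * 27.8 = 277.68 dB

277.68 dB


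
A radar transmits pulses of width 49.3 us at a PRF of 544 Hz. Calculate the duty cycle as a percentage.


DC = 49.3e-6 * 544 * 100 = 2.68%

2.68%


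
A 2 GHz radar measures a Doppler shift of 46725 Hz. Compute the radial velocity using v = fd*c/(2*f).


v = 46725 * 3e8 / (2 * 2000000000.0) = 3504.4 m/s

3504.4 m/s


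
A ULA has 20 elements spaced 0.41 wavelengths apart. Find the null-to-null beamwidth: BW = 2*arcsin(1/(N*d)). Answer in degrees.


1/(N*d) = 1/(20*0.41) = 0.121951
BW = 2*arcsin(0.121951) = 14.0 degrees

14.0 degrees


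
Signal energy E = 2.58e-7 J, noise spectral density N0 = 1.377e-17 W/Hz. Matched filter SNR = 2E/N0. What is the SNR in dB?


SNR_lin = 2 * 2.58e-7 / 1.377e-17 = 3.747e10
SNR_dB = 10*log10(3.747e10) = 105.7 dB

105.7 dB


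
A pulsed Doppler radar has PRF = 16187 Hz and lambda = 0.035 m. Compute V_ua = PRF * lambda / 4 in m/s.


V_ua = 16187 * 0.035 / 4 = 141.6 m/s

141.6 m/s


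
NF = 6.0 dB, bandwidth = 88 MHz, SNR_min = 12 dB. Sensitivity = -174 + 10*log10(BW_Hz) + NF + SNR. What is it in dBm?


10*log10(88000000.0) = 79.44
S = -174 + 79.44 + 6.0 + 12 = -76.6 dBm

-76.6 dBm


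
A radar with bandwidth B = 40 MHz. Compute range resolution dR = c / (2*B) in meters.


dR = 3e8 / (2 * 40000000.0) = 3.75 m

3.75 m


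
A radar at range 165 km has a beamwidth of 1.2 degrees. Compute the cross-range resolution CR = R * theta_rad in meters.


BW_rad = 0.020943951
CR = 165000 * 0.020943951 = 3455.8 m

3455.8 m


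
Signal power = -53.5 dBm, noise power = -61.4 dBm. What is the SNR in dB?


SNR = -53.5 - (-61.4) = 7.9 dB

7.9 dB


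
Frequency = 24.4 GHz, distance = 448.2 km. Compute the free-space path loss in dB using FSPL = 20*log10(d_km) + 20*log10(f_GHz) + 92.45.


20*log10(448.2) = 53.03
20*log10(24.4) = 27.75
FSPL = 173.2 dB

173.2 dB


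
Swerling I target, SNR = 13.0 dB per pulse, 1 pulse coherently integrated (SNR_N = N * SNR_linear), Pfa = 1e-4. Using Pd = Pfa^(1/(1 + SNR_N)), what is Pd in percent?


SNR_lin = 10^(13.0/10) = 19.95262
SNR_N = 1 * 19.95262 = 19.95262
1/(1 + SNR_N) = 1/20.95262 = 0.0477267
Pd = (1e-4)^0.0477267 = 0.64431
Pd = 64.4%

64.4%


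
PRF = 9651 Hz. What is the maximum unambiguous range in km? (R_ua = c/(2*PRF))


R_ua = 3e8 / (2 * 9651) = 15542.4 m = 15.5 km

15.5 km


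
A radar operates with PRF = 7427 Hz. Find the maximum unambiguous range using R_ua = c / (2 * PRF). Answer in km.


R_ua = 3e8 / (2 * 7427) = 20196.6 m = 20.2 km

20.2 km


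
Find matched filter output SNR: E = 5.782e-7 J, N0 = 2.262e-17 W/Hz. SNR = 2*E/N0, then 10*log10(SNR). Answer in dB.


SNR_lin = 2 * 5.782e-7 / 2.262e-17 = 5.112e10
SNR_dB = 10*log10(5.112e10) = 107.1 dB

107.1 dB


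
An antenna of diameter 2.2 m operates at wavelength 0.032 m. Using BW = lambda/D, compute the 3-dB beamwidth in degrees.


BW_rad = 0.032 / 2.2 = 0.014545
BW_deg = 0.83 degrees

0.83 degrees


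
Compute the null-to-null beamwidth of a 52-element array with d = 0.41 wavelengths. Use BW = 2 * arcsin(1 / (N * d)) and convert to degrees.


1/(N*d) = 1/(52*0.41) = 0.046904
BW = 2*arcsin(0.046904) = 5.4 degrees

5.4 degrees


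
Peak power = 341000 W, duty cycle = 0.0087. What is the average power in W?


P_avg = 341000 * 0.0087 = 2966.7 W

2966.7 W


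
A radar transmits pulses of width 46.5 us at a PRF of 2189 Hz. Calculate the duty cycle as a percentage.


DC = 46.5e-6 * 2189 * 100 = 10.18%

10.18%


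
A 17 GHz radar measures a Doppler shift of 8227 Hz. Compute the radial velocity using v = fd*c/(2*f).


v = 8227 * 3e8 / (2 * 17000000000.0) = 72.6 m/s

72.6 m/s


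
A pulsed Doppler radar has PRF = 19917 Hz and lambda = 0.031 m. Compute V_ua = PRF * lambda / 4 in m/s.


V_ua = 19917 * 0.031 / 4 = 154.4 m/s

154.4 m/s


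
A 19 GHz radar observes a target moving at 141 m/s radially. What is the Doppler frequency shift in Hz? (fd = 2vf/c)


fd = 2 * 141 * 19000000000.0 / 3e8 = 17860.0 Hz

17860.0 Hz


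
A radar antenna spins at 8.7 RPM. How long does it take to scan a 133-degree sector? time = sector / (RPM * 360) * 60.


t = 133 / (8.7 * 360) * 60 = 2.55 s

2.55 s


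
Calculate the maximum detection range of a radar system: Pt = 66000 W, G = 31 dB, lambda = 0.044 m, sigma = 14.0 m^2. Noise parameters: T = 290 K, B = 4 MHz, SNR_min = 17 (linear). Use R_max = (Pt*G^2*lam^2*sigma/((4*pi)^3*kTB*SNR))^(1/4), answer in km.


G_lin = 10^(31/10) = 1258.925412
R^4 = 66000 * 1258.925412^2 * 0.044^2 * 14.0 / ((4*pi)^3 * 1.38e-23 * 290 * 4000000.0 * 17)
R^4 = 5.25003e18 m^4
R_max = (5.25003e18)^(1/4) = 47867.5 m = 47.9 km

47.9 km


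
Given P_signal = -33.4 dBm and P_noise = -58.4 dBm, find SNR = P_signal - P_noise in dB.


SNR = -33.4 - (-58.4) = 25.0 dB

25.0 dB


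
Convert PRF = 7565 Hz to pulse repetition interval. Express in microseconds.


PRI = 1/7565 = 0.0001321877 s = 132.2 us

132.2 us


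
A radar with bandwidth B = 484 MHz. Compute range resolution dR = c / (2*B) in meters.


dR = 3e8 / (2 * 484000000.0) = 0.31 m

0.31 m


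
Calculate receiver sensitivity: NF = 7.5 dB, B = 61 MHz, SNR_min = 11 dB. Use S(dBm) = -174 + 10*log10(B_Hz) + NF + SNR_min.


10*log10(61000000.0) = 77.85
S = -174 + 77.85 + 7.5 + 11 = -77.6 dBm

-77.6 dBm


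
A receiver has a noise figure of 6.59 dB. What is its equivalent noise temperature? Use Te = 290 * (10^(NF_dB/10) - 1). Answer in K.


NF_lin = 10^(6.59/10) = 4.560369
Te = 290 * (4.560369 - 1) = 1032.5 K

1032.5 K


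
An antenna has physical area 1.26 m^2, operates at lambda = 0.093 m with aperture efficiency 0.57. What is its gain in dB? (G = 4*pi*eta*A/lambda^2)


G_linear = 4*pi*0.57*1.26/0.093^2 = 1043.49
G_dB = 10*log10(1043.49) = 30.2 dB

30.2 dB


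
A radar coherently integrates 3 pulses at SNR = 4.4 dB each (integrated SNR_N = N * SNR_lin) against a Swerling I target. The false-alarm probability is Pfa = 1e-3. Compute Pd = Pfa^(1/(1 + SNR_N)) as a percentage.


SNR_lin = 10^(4.4/10) = 2.75423
SNR_N = 3 * 2.75423 = 8.26269
1/(1 + SNR_N) = 1/9.26269 = 0.10796
Pd = (1e-3)^0.10796 = 0.47437
Pd = 47.4%

47.4%


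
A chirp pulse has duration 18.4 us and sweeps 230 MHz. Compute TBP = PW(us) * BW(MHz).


TBP = 18.4 * 230 = 4232.0

4232.0


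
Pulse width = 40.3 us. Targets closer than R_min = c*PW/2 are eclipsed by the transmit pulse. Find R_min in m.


R_min = 3e8 * 40.3e-6 / 2 = 6045.0 m

6045.0 m


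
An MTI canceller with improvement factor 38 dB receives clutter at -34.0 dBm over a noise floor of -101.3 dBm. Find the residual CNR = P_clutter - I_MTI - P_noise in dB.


CNR = -34.0 - 38 - (-101.3) = 29.3 dB

29.3 dB


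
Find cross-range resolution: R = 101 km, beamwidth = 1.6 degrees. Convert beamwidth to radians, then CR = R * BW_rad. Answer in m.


BW_rad = 0.027925268
CR = 101000 * 0.027925268 = 2820.5 m

2820.5 m


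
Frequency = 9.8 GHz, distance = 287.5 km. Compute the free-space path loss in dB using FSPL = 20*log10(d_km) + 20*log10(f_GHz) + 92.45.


20*log10(287.5) = 49.17
20*log10(9.8) = 19.82
FSPL = 161.4 dB

161.4 dB


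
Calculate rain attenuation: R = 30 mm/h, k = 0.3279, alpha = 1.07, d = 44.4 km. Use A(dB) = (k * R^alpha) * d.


gamma = 0.3279 * 30^1.07 = 12.481338 dB/km
A = 12.481338 * 44.4 = 554.17 dB

554.17 dB


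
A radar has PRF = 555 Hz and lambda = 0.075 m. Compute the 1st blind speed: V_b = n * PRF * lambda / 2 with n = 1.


V_blind = 1 * 555 * 0.075 / 2 = 20.8 m/s

20.8 m/s


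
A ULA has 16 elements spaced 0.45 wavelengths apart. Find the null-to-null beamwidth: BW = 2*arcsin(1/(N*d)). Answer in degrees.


1/(N*d) = 1/(16*0.45) = 0.138889
BW = 2*arcsin(0.138889) = 16.0 degrees

16.0 degrees


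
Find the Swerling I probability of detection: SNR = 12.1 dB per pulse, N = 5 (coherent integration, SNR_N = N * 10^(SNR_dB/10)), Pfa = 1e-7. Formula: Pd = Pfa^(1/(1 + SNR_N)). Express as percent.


SNR_lin = 10^(12.1/10) = 16.2181
SNR_N = 5 * 16.2181 = 81.0905
1/(1 + SNR_N) = 1/82.0905 = 0.0121817
Pd = (1e-7)^0.0121817 = 0.82173
Pd = 82.2%

82.2%


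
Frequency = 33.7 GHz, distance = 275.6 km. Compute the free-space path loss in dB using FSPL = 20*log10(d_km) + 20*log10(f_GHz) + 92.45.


20*log10(275.6) = 48.81
20*log10(33.7) = 30.55
FSPL = 171.8 dB

171.8 dB


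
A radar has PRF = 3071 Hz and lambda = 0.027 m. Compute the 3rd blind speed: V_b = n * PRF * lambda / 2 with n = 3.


V_blind = 3 * 3071 * 0.027 / 2 = 124.4 m/s

124.4 m/s


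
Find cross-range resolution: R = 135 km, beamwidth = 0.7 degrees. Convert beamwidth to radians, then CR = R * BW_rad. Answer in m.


BW_rad = 0.012217305
CR = 135000 * 0.012217305 = 1649.3 m

1649.3 m


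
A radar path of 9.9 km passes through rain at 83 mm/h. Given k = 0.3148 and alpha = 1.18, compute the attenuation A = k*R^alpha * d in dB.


gamma = 0.3148 * 83^1.18 = 57.882446 dB/km
A = 57.882446 * 9.9 = 573.04 dB

573.04 dB


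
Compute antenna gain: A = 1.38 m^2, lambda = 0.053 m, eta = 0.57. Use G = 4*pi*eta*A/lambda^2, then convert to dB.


G_linear = 4*pi*0.57*1.38/0.053^2 = 3518.94
G_dB = 10*log10(3518.94) = 35.5 dB

35.5 dB


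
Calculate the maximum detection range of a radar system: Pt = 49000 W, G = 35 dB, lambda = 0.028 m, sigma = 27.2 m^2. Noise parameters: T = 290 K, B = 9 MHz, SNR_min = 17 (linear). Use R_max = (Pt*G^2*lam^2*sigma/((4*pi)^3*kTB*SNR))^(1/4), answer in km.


G_lin = 10^(35/10) = 3162.27766
R^4 = 49000 * 3162.27766^2 * 0.028^2 * 27.2 / ((4*pi)^3 * 1.38e-23 * 290 * 9000000.0 * 17)
R^4 = 8.59969e18 m^4
R_max = (8.59969e18)^(1/4) = 54152.8 m = 54.2 km

54.2 km


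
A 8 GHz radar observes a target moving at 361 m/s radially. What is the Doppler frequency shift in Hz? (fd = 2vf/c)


fd = 2 * 361 * 8000000000.0 / 3e8 = 19253.3 Hz

19253.3 Hz


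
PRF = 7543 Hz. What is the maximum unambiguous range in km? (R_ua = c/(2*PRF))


R_ua = 3e8 / (2 * 7543) = 19886.0 m = 19.9 km

19.9 km


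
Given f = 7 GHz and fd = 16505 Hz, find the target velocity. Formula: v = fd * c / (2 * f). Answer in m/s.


v = 16505 * 3e8 / (2 * 7000000000.0) = 353.7 m/s

353.7 m/s


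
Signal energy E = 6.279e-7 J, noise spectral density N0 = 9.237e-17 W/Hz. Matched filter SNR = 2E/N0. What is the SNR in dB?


SNR_lin = 2 * 6.279e-7 / 9.237e-17 = 1.36e10
SNR_dB = 10*log10(1.36e10) = 101.3 dB

101.3 dB


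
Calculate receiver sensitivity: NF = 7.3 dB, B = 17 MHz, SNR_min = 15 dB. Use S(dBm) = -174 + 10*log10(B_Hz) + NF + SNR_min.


10*log10(17000000.0) = 72.3
S = -174 + 72.3 + 7.3 + 15 = -79.4 dBm

-79.4 dBm


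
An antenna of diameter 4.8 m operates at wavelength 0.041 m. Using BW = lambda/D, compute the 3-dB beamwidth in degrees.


BW_rad = 0.041 / 4.8 = 0.008542
BW_deg = 0.49 degrees

0.49 degrees


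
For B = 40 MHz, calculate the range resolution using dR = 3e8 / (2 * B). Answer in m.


dR = 3e8 / (2 * 40000000.0) = 3.75 m

3.75 m


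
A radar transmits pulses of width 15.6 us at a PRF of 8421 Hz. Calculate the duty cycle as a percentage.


DC = 15.6e-6 * 8421 * 100 = 13.14%

13.14%


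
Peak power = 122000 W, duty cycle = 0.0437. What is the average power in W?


P_avg = 122000 * 0.0437 = 5331.4 W

5331.4 W


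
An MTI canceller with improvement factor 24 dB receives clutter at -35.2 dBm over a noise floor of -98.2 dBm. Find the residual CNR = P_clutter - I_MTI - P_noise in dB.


CNR = -35.2 - 24 - (-98.2) = 39.0 dB

39.0 dB


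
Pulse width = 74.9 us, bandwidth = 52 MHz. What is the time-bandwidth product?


TBP = 74.9 * 52 = 3894.8

3894.8


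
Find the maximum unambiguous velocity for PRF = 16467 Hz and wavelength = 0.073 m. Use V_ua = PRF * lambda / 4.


V_ua = 16467 * 0.073 / 4 = 300.5 m/s

300.5 m/s


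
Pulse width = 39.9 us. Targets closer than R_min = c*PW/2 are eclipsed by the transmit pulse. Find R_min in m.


R_min = 3e8 * 39.9e-6 / 2 = 5985.0 m

5985.0 m


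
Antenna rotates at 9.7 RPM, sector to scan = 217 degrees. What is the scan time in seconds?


t = 217 / (9.7 * 360) * 60 = 3.73 s

3.73 s


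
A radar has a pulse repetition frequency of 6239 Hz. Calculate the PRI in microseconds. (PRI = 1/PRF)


PRI = 1/6239 = 0.0001602821 s = 160.3 us

160.3 us


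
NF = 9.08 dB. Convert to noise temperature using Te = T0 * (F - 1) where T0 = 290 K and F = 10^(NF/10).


NF_lin = 10^(9.08/10) = 8.090959
Te = 290 * (8.090959 - 1) = 2056.4 K

2056.4 K


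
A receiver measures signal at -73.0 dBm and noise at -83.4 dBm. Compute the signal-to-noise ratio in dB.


SNR = -73.0 - (-83.4) = 10.4 dB

10.4 dB


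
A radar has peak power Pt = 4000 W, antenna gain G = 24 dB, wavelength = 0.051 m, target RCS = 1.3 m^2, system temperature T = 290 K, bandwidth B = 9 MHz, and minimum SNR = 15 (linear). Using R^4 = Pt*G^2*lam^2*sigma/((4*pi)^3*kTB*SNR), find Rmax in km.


G_lin = 10^(24/10) = 251.188643
R^4 = 4000 * 251.188643^2 * 0.051^2 * 1.3 / ((4*pi)^3 * 1.38e-23 * 290 * 9000000.0 * 15)
R^4 = 7.95982e14 m^4
R_max = (7.95982e14)^(1/4) = 5311.6 m = 5.3 km

5.3 km


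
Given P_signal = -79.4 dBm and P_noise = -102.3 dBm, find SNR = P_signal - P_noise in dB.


SNR = -79.4 - (-102.3) = 22.9 dB

22.9 dB


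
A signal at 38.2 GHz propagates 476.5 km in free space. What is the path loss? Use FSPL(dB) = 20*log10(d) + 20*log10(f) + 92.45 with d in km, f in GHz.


20*log10(476.5) = 53.56
20*log10(38.2) = 31.64
FSPL = 177.7 dB

177.7 dB


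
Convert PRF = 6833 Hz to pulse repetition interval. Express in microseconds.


PRI = 1/6833 = 0.0001463486 s = 146.3 us

146.3 us


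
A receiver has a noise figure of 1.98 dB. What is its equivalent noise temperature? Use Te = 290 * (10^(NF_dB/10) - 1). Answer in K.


NF_lin = 10^(1.98/10) = 1.577611
Te = 290 * (1.577611 - 1) = 167.5 K

167.5 K


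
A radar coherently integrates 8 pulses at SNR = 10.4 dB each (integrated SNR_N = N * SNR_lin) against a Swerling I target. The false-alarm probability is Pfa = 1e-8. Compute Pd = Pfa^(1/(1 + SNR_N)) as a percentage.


SNR_lin = 10^(10.4/10) = 10.96478
SNR_N = 8 * 10.96478 = 87.71824
1/(1 + SNR_N) = 1/88.71824 = 0.0112716
Pd = (1e-8)^0.0112716 = 0.81251
Pd = 81.3%

81.3%


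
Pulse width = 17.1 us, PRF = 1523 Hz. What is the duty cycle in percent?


DC = 17.1e-6 * 1523 * 100 = 2.6%

2.6%


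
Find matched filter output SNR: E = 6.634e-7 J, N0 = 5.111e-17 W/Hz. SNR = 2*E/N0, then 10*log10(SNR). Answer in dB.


SNR_lin = 2 * 6.634e-7 / 5.111e-17 = 2.596e10
SNR_dB = 10*log10(2.596e10) = 104.1 dB

104.1 dB


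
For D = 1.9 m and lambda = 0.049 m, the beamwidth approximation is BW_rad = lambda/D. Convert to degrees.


BW_rad = 0.049 / 1.9 = 0.025789
BW_deg = 1.48 degrees

1.48 degrees


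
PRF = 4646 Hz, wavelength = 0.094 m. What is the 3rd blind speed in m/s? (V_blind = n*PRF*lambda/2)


V_blind = 3 * 4646 * 0.094 / 2 = 655.1 m/s

655.1 m/s


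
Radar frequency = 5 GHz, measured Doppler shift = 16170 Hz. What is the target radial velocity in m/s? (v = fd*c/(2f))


v = 16170 * 3e8 / (2 * 5000000000.0) = 485.1 m/s

485.1 m/s


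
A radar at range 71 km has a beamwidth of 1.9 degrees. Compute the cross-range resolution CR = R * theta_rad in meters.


BW_rad = 0.033161256
CR = 71000 * 0.033161256 = 2354.4 m

2354.4 m


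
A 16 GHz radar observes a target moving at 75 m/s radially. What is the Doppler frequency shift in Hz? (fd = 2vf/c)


fd = 2 * 75 * 16000000000.0 / 3e8 = 8000.0 Hz

8000.0 Hz


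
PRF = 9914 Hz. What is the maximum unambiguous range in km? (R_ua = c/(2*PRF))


R_ua = 3e8 / (2 * 9914) = 15130.1 m = 15.1 km

15.1 km


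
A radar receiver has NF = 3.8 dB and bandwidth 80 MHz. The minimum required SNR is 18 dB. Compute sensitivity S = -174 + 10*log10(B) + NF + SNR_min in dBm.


10*log10(80000000.0) = 79.03
S = -174 + 79.03 + 3.8 + 18 = -73.2 dBm

-73.2 dBm


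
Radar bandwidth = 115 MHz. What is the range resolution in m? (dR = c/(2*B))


dR = 3e8 / (2 * 115000000.0) = 1.3 m

1.3 m


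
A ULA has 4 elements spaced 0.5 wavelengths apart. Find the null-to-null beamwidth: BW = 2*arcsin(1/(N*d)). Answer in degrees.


1/(N*d) = 1/(4*0.5) = 0.5
BW = 2*arcsin(0.5) = 60.0 degrees

60.0 degrees


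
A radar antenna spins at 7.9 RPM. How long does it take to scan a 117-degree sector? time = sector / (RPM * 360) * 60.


t = 117 / (7.9 * 360) * 60 = 2.47 s

2.47 s


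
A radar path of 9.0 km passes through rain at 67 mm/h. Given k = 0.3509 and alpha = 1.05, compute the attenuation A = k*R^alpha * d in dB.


gamma = 0.3509 * 67^1.05 = 29.010947 dB/km
A = 29.010947 * 9.0 = 261.1 dB

261.1 dB


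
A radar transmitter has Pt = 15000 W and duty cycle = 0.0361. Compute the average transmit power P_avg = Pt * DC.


P_avg = 15000 * 0.0361 = 541.5 W

541.5 W


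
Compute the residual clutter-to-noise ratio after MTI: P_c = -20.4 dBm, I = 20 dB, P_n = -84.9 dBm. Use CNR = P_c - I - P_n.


CNR = -20.4 - 20 - (-84.9) = 44.5 dB

44.5 dB


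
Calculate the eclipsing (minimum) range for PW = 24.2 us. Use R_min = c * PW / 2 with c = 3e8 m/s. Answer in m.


R_min = 3e8 * 24.2e-6 / 2 = 3630.0 m

3630.0 m


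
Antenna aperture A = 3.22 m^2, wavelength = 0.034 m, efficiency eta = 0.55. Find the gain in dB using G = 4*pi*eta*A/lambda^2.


G_linear = 4*pi*0.55*3.22/0.034^2 = 19251.77
G_dB = 10*log10(19251.77) = 42.8 dB

42.8 dB


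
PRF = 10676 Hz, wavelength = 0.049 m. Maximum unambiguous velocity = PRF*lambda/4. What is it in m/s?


V_ua = 10676 * 0.049 / 4 = 130.8 m/s

130.8 m/s


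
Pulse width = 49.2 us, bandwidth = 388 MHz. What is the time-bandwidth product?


TBP = 49.2 * 388 = 19089.6

19089.6


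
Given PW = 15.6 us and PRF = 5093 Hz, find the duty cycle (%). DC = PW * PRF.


DC = 15.6e-6 * 5093 * 100 = 7.95%

7.95%


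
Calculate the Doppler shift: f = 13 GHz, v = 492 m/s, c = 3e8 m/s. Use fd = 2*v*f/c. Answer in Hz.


fd = 2 * 492 * 13000000000.0 / 3e8 = 42640.0 Hz

42640.0 Hz


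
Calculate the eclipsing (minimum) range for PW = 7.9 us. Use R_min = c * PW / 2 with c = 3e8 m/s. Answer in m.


R_min = 3e8 * 7.9e-6 / 2 = 1185.0 m

1185.0 m


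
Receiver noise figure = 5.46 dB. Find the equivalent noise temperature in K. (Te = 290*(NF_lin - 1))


NF_lin = 10^(5.46/10) = 3.515604
Te = 290 * (3.515604 - 1) = 729.5 K

729.5 K


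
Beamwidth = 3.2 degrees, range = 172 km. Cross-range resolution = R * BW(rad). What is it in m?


BW_rad = 0.055850536
CR = 172000 * 0.055850536 = 9606.3 m

9606.3 m


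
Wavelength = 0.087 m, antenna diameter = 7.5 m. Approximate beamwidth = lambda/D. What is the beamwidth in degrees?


BW_rad = 0.087 / 7.5 = 0.0116
BW_deg = 0.66 degrees

0.66 degrees


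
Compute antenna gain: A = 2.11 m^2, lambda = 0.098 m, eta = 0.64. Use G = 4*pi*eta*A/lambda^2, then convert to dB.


G_linear = 4*pi*0.64*2.11/0.098^2 = 1766.93
G_dB = 10*log10(1766.93) = 32.5 dB

32.5 dB


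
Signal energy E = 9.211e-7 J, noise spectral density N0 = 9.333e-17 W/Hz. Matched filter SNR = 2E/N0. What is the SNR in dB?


SNR_lin = 2 * 9.211e-7 / 9.333e-17 = 1.974e10
SNR_dB = 10*log10(1.974e10) = 103.0 dB

103.0 dB


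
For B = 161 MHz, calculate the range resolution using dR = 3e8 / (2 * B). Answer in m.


dR = 3e8 / (2 * 161000000.0) = 0.93 m

0.93 m


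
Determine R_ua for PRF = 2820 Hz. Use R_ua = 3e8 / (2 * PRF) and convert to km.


R_ua = 3e8 / (2 * 2820) = 53191.5 m = 53.2 km

53.2 km


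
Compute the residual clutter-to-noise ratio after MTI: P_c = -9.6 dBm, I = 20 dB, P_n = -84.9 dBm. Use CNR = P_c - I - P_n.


CNR = -9.6 - 20 - (-84.9) = 55.3 dB

55.3 dB


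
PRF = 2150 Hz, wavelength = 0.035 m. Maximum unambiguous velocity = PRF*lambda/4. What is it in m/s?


V_ua = 2150 * 0.035 / 4 = 18.8 m/s

18.8 m/s


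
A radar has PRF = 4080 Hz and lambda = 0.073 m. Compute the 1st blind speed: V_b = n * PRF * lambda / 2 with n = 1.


V_blind = 1 * 4080 * 0.073 / 2 = 148.9 m/s

148.9 m/s


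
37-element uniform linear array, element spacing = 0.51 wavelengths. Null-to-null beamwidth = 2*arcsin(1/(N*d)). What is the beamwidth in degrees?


1/(N*d) = 1/(37*0.51) = 0.052994
BW = 2*arcsin(0.052994) = 6.1 degrees

6.1 degrees


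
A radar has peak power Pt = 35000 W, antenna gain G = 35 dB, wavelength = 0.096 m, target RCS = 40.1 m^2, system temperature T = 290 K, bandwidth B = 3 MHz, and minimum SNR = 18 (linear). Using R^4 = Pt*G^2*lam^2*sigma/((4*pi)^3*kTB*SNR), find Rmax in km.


G_lin = 10^(35/10) = 3162.27766
R^4 = 35000 * 3162.27766^2 * 0.096^2 * 40.1 / ((4*pi)^3 * 1.38e-23 * 290 * 3000000.0 * 18)
R^4 = 3.01616e20 m^4
R_max = (3.01616e20)^(1/4) = 131784.3 m = 131.8 km

131.8 km


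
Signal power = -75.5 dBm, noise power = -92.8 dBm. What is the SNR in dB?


SNR = -75.5 - (-92.8) = 17.3 dB

17.3 dB


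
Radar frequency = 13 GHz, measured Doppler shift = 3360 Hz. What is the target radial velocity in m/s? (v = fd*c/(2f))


v = 3360 * 3e8 / (2 * 13000000000.0) = 38.8 m/s

38.8 m/s


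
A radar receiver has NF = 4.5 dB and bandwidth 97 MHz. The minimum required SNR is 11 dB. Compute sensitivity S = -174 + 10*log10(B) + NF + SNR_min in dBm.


10*log10(97000000.0) = 79.87
S = -174 + 79.87 + 4.5 + 11 = -78.6 dBm

-78.6 dBm


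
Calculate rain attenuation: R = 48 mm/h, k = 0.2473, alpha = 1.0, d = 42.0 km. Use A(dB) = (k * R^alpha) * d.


gamma = 0.2473 * 48^1.0 = 11.8704 dB/km
A = 11.8704 * 42.0 = 498.56 dB

498.56 dB


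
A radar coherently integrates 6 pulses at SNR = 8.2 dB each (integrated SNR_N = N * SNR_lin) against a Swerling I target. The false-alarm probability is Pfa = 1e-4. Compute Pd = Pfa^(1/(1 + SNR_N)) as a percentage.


SNR_lin = 10^(8.2/10) = 6.60693
SNR_N = 6 * 6.60693 = 39.64158
1/(1 + SNR_N) = 1/40.64158 = 0.0246053
Pd = (1e-4)^0.0246053 = 0.79722
Pd = 79.7%

79.7%


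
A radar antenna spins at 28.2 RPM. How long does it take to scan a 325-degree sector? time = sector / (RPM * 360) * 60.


t = 325 / (28.2 * 360) * 60 = 1.92 s

1.92 s


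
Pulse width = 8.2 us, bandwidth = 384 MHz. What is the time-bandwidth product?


TBP = 8.2 * 384 = 3148.8

3148.8


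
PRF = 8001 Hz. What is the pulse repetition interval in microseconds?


PRI = 1/8001 = 0.0001249844 s = 125.0 us

125.0 us


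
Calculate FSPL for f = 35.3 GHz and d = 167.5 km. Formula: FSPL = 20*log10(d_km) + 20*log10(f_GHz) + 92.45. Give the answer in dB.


20*log10(167.5) = 44.48
20*log10(35.3) = 30.96
FSPL = 167.9 dB

167.9 dB


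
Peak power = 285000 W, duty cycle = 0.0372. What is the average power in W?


P_avg = 285000 * 0.0372 = 10602.0 W

10602.0 W


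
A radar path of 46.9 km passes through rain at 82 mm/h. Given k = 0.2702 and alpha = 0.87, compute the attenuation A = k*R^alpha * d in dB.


gamma = 0.2702 * 82^0.87 = 12.494055 dB/km
A = 12.494055 * 46.9 = 585.97 dB

585.97 dB


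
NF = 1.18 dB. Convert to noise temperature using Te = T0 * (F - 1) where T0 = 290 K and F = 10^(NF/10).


NF_lin = 10^(1.18/10) = 1.3122
Te = 290 * (1.3122 - 1) = 90.5 K

90.5 K


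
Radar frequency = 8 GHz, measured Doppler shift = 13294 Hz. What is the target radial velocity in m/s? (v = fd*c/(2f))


v = 13294 * 3e8 / (2 * 8000000000.0) = 249.3 m/s

249.3 m/s


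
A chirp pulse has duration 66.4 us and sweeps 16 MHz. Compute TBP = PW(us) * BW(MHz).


TBP = 66.4 * 16 = 1062.4

1062.4


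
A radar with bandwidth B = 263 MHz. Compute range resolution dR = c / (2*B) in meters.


dR = 3e8 / (2 * 263000000.0) = 0.57 m

0.57 m


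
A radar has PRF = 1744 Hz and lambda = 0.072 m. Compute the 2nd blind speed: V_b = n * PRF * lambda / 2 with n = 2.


V_blind = 2 * 1744 * 0.072 / 2 = 125.6 m/s

125.6 m/s
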